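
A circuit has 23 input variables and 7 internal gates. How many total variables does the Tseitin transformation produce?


The Tseitin transformation introduces one auxiliary variable per gate.
Total variables = inputs + gates = 23 + 7 = 30.

30


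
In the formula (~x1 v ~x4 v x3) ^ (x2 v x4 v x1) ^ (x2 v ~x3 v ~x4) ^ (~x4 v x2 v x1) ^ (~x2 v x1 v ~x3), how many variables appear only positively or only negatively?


A pure literal appears in only one polarity across all clauses.
No pure literals found.
Count = 0.

0


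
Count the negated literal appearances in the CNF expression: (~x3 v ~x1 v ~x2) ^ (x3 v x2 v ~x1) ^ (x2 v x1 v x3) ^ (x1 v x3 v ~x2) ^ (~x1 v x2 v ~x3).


Scan each clause for negated literals.
Clause 1: 3 negative; Clause 2: 1 negative; Clause 3: 0 negative; Clause 4: 1 negative; Clause 5: 2 negative.
Total negative literal occurrences = 7.

7


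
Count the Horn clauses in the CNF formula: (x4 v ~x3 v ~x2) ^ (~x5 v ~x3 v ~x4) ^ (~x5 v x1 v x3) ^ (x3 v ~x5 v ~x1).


A Horn clause has at most one positive literal.
Clause 1: 1 positive lit(s) -> Horn
Clause 2: 0 positive lit(s) -> Horn
Clause 3: 2 positive lit(s) -> not Horn
Clause 4: 1 positive lit(s) -> Horn
Total Horn clauses = 3.

3


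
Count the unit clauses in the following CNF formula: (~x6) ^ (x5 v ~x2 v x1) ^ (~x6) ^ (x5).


A unit clause contains exactly one literal.
Unit clauses found: (~x6), (~x6), (x5).
Count = 3.

3


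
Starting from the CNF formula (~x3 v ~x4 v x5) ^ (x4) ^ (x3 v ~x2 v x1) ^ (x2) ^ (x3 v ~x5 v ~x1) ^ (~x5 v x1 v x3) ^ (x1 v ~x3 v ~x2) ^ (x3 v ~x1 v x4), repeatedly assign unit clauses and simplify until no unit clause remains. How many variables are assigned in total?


Unit propagation repeatedly assigns the literal in any unit clause, then simplifies.
Assignments in order: x4 = T, x2 = T.
No further unit clauses remain.
Total variables assigned = 2.

2


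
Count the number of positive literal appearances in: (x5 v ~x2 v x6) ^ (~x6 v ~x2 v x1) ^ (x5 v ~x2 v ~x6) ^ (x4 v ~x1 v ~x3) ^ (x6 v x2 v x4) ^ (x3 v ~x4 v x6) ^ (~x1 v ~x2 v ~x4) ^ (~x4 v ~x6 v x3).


Scan each clause for unnegated literals.
Clause 1: 2 positive; Clause 2: 1 positive; Clause 3: 1 positive; Clause 4: 1 positive; Clause 5: 3 positive; Clause 6: 2 positive; Clause 7: 0 positive; Clause 8: 1 positive.
Total positive literal occurrences = 11.

11


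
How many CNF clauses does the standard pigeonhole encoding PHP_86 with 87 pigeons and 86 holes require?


The PHP encoding has two parts:
1) At-least-one-hole clauses: 87 (one per pigeon, each with 86 literals).
2) At-most-one-pigeon-per-hole clauses: 86 holes * C(87,2) = 86 * 3741 = 321726.
Total clauses = 87 + 321726 = 321813.

321813


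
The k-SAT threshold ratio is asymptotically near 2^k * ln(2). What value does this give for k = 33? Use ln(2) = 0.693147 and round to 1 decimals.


Using the asymptotic formula: threshold ~ 2^k * ln(2).
2^33 = 8589934592.
8589934592 * 0.693147 = 5954087392.6.

5954087392.6


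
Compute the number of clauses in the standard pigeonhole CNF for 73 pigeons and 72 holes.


The PHP encoding has two parts:
1) At-least-one-hole clauses: 73 (one per pigeon, each with 72 literals).
2) At-most-one-pigeon-per-hole clauses: 72 holes * C(73,2) = 72 * 2628 = 189216.
Total clauses = 73 + 189216 = 189289.

189289


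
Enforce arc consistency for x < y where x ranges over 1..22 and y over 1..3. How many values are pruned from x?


For the constraint x < y, x needs a supporting value in y's domain.
x can be at most 2 (one less than y's maximum).
Valid x values from domain: 2 out of 22.
Pruned = 22 - 2 = 20.

20


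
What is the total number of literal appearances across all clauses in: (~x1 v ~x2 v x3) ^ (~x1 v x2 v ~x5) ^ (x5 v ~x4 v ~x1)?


Clause lengths: 3, 3, 3.
Sum = 3 + 3 + 3 = 9.

9


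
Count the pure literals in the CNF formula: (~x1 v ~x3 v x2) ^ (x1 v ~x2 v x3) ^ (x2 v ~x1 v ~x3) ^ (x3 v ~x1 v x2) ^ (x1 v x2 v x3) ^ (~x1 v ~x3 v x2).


A pure literal appears in only one polarity across all clauses.
No pure literals found.
Count = 0.

0


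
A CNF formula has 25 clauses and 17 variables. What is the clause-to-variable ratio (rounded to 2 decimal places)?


Clause-to-variable ratio = clauses / variables.
25 / 17 = 1.47.

1.47


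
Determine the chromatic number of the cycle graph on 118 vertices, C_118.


A cycle on an even number of vertices is bipartite: alternate two colors around the cycle.
Since 118 is even, two colors suffice, and at least two are needed because the graph has edges.
Chromatic number = 2.

2


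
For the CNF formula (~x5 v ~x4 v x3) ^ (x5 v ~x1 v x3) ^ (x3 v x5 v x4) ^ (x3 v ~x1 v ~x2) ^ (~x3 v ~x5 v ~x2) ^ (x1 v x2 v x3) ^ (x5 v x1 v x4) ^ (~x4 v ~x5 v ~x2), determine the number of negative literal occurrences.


Scan each clause for negated literals.
Clause 1: 2 negative; Clause 2: 1 negative; Clause 3: 0 negative; Clause 4: 2 negative; Clause 5: 3 negative; Clause 6: 0 negative; Clause 7: 0 negative; Clause 8: 3 negative.
Total negative literal occurrences = 11.

11


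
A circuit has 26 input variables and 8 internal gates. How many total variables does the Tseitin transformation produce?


The Tseitin transformation introduces one auxiliary variable per gate.
Total variables = inputs + gates = 26 + 8 = 34.

34


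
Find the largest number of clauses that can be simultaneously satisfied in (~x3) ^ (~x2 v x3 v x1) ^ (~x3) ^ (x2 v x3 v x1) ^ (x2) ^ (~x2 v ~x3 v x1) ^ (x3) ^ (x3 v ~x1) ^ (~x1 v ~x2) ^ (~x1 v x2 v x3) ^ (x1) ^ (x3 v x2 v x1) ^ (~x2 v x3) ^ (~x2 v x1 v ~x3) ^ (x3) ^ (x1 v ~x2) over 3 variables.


Enumerate all 8 truth assignments.
For each, count how many of the 16 clauses are satisfied.
The formula is not fully satisfiable, so the maximum is below 16.
Maximum simultaneously satisfiable clauses = 13.

13


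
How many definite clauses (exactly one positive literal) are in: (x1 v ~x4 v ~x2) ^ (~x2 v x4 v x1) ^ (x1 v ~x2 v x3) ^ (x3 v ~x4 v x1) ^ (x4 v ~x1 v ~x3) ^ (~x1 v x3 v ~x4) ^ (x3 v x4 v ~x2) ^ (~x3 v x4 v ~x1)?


A definite clause has exactly one positive literal.
Clause 1: 1 positive -> definite
Clause 2: 2 positive -> not definite
Clause 3: 2 positive -> not definite
Clause 4: 2 positive -> not definite
Clause 5: 1 positive -> definite
Clause 6: 1 positive -> definite
Clause 7: 2 positive -> not definite
Clause 8: 1 positive -> definite
Definite clause count = 4.

4


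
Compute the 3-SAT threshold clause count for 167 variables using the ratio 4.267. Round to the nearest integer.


The 3-SAT phase transition occurs at approximately 4.267 clauses per variable.
m = 4.267 * 167 = 712.589.
Rounded to nearest integer: 713.

713


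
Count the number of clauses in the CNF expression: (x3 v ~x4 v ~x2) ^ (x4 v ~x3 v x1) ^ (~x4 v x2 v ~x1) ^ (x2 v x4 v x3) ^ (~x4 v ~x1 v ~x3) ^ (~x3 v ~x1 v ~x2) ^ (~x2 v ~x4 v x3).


Each group enclosed in parentheses joined by ^ is one clause.
Counting the conjuncts: 7 clauses.

7


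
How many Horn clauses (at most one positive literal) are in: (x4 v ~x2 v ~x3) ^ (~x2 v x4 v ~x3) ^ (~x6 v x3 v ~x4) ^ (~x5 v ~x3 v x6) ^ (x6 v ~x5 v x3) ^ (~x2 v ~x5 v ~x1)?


A Horn clause has at most one positive literal.
Clause 1: 1 positive lit(s) -> Horn
Clause 2: 1 positive lit(s) -> Horn
Clause 3: 1 positive lit(s) -> Horn
Clause 4: 1 positive lit(s) -> Horn
Clause 5: 2 positive lit(s) -> not Horn
Clause 6: 0 positive lit(s) -> Horn
Total Horn clauses = 5.

5


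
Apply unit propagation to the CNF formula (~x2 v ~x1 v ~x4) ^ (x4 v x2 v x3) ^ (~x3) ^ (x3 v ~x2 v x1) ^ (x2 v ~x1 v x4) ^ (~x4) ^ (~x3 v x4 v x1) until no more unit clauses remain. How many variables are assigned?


Unit propagation repeatedly assigns the literal in any unit clause, then simplifies.
Assignments in order: x3 = F, x4 = F, x2 = T, x1 = T.
No further unit clauses remain.
Total variables assigned = 4.

4


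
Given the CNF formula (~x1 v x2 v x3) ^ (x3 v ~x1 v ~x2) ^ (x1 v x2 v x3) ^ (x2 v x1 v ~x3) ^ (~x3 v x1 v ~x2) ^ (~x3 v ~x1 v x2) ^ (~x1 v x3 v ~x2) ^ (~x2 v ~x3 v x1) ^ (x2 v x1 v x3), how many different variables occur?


Identify each distinct variable in the formula.
Variables found: x1, x2, x3.
Total distinct variables = 3.

3


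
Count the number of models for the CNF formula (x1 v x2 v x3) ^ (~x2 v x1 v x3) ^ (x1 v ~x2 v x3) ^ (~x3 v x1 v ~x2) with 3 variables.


Enumerate all 8 truth assignments over 3 variables.
Test each against every clause.
Satisfying assignments found: 5.

5


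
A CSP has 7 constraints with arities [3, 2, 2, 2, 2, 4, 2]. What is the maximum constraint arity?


The arities are: 3, 2, 2, 2, 2, 4, 2.
Scan for the maximum value.
Maximum arity = 4.

4


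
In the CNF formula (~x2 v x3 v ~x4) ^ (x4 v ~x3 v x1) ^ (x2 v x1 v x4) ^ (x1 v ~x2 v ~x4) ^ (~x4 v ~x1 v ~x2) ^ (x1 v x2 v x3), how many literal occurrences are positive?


Scan each clause for unnegated literals.
Clause 1: 1 positive; Clause 2: 2 positive; Clause 3: 3 positive; Clause 4: 1 positive; Clause 5: 0 positive; Clause 6: 3 positive.
Total positive literal occurrences = 10.

10


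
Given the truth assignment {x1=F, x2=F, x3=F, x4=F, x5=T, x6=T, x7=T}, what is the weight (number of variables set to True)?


The weight is the number of variables assigned True.
True variables: x5, x6, x7.
Weight = 3.

3


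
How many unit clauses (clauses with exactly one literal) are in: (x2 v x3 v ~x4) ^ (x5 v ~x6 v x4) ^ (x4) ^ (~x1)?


A unit clause contains exactly one literal.
Unit clauses found: (x4), (~x1).
Count = 2.

2


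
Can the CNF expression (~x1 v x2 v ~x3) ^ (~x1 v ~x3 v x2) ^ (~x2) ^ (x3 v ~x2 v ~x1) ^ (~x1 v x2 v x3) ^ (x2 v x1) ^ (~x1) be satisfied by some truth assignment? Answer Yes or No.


Check all 8 possible truth assignments.
Number of satisfying assignments found: 0.
The formula is unsatisfiable.

No


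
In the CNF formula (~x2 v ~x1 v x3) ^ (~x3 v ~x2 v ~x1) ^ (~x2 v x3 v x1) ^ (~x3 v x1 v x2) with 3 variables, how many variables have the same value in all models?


Find all satisfying assignments: 4 model(s).
Check which variables have the same value in every model.
No variable is fixed across all models.
Backbone size = 0.

0


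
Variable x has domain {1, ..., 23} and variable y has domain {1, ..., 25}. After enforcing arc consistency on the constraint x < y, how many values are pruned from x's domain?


For the constraint x < y, x needs a supporting value in y's domain.
x can be at most 24 (one less than y's maximum).
Valid x values from domain: 23 out of 23.
Pruned = 23 - 23 = 0.

0


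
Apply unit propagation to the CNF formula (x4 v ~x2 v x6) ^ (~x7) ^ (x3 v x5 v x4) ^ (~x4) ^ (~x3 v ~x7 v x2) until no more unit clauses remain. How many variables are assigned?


Unit propagation repeatedly assigns the literal in any unit clause, then simplifies.
Assignments in order: x7 = F, x4 = F.
No further unit clauses remain.
Total variables assigned = 2.

2


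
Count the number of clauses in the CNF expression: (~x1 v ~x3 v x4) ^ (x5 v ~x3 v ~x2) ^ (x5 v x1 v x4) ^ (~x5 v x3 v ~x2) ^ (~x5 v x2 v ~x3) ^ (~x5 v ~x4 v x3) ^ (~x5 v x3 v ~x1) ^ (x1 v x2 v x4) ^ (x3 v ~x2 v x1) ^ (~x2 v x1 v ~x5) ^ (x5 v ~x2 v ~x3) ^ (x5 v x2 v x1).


Each group enclosed in parentheses joined by ^ is one clause.
Counting the conjuncts: 12 clauses.

12


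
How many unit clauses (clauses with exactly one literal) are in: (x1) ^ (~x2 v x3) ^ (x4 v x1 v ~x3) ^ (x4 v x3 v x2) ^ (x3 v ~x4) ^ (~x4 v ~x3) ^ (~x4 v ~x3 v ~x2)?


A unit clause contains exactly one literal.
Unit clauses found: (x1).
Count = 1.

1


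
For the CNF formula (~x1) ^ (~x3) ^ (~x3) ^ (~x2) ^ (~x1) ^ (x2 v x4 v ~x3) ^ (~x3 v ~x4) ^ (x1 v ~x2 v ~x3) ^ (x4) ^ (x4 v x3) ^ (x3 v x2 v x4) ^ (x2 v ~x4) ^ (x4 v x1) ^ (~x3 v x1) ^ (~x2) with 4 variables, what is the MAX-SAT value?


Enumerate all 16 truth assignments.
For each, count how many of the 15 clauses are satisfied.
The formula is not fully satisfiable, so the maximum is below 15.
Maximum simultaneously satisfiable clauses = 14.

14


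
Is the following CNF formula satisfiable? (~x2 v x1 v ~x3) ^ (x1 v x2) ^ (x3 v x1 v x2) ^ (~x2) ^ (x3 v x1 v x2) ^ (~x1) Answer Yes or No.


Check all 8 possible truth assignments.
Number of satisfying assignments found: 0.
The formula is unsatisfiable.

No


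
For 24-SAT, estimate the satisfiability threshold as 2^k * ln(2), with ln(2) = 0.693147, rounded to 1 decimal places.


Using the asymptotic formula: threshold ~ 2^k * ln(2).
2^24 = 16777216.
16777216 * 0.693147 = 11629076.9.

11629076.9


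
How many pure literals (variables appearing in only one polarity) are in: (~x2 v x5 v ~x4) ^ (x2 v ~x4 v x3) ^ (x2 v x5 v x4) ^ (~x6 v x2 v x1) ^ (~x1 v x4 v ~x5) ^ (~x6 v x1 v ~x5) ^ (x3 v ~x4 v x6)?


A pure literal appears in only one polarity across all clauses.
Pure literals: x3 (positive only).
Count = 1.

1


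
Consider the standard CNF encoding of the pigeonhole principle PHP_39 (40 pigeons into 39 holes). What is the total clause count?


The PHP encoding has two parts:
1) At-least-one-hole clauses: 40 (one per pigeon, each with 39 literals).
2) At-most-one-pigeon-per-hole clauses: 39 holes * C(40,2) = 39 * 780 = 30420.
Total clauses = 40 + 30420 = 30460.

30460


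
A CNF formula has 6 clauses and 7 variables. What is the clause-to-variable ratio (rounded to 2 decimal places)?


Clause-to-variable ratio = clauses / variables.
6 / 7 = 0.86.

0.86


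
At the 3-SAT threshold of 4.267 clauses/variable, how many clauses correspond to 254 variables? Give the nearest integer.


The 3-SAT phase transition occurs at approximately 4.267 clauses per variable.
m = 4.267 * 254 = 1083.818.
Rounded to nearest integer: 1084.

1084


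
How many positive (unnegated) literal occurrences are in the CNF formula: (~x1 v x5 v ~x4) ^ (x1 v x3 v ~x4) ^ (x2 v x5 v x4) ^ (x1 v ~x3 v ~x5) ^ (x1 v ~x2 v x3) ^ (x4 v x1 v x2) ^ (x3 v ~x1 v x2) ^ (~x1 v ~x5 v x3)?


Scan each clause for unnegated literals.
Clause 1: 1 positive; Clause 2: 2 positive; Clause 3: 3 positive; Clause 4: 1 positive; Clause 5: 2 positive; Clause 6: 3 positive; Clause 7: 2 positive; Clause 8: 1 positive.
Total positive literal occurrences = 15.

15


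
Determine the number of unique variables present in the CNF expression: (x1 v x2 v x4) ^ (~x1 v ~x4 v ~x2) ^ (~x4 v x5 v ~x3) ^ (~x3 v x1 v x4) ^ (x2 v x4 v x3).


Identify each distinct variable in the formula.
Variables found: x1, x2, x3, x4, x5.
Total distinct variables = 5.

5


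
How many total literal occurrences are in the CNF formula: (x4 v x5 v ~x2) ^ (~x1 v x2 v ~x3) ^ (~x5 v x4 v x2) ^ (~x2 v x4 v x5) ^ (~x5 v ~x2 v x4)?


Clause lengths: 3, 3, 3, 3, 3.
Sum = 3 + 3 + 3 + 3 + 3 = 15.

15


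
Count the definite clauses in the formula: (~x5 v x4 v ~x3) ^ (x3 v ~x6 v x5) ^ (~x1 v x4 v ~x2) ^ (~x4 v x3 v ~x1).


A definite clause has exactly one positive literal.
Clause 1: 1 positive -> definite
Clause 2: 2 positive -> not definite
Clause 3: 1 positive -> definite
Clause 4: 1 positive -> definite
Definite clause count = 3.

3


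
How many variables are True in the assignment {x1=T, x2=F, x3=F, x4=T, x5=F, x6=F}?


The weight is the number of variables assigned True.
True variables: x1, x4.
Weight = 2.

2


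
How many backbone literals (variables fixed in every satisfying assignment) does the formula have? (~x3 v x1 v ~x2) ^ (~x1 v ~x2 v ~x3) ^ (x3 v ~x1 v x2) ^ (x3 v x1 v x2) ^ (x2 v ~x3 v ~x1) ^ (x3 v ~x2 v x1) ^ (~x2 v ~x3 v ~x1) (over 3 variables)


Find all satisfying assignments: 2 model(s).
Check which variables have the same value in every model.
No variable is fixed across all models.
Backbone size = 0.

0


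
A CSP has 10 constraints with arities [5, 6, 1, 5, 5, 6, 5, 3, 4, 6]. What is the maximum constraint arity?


The arities are: 5, 6, 1, 5, 5, 6, 5, 3, 4, 6.
Scan for the maximum value.
Maximum arity = 6.

6


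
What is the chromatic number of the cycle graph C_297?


An odd cycle cannot be 2-colored: alternating two colors around the cycle returns to the start with a conflict.
Since 297 is odd, three colors are required (and three suffice).
Chromatic number = 3.

3


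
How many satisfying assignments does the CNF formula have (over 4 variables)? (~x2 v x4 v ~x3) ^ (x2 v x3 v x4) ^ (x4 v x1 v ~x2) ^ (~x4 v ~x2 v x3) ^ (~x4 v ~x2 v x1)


Enumerate all 16 truth assignments over 4 variables.
Test each against every clause.
Satisfying assignments found: 8.

8


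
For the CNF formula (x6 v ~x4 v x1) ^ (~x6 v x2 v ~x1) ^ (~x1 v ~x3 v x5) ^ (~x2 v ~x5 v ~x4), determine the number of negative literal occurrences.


Scan each clause for negated literals.
Clause 1: 1 negative; Clause 2: 2 negative; Clause 3: 2 negative; Clause 4: 3 negative.
Total negative literal occurrences = 8.

8


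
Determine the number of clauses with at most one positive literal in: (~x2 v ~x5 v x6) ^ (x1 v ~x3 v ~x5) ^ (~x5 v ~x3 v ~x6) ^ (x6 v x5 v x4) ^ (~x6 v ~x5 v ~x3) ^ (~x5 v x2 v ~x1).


A Horn clause has at most one positive literal.
Clause 1: 1 positive lit(s) -> Horn
Clause 2: 1 positive lit(s) -> Horn
Clause 3: 0 positive lit(s) -> Horn
Clause 4: 3 positive lit(s) -> not Horn
Clause 5: 0 positive lit(s) -> Horn
Clause 6: 1 positive lit(s) -> Horn
Total Horn clauses = 5.

5


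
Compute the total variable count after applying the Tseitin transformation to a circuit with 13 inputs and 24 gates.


The Tseitin transformation introduces one auxiliary variable per gate.
Total variables = inputs + gates = 13 + 24 = 37.

37


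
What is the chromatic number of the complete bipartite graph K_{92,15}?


K_{92,15} is bipartite by definition: the two parts are independent sets, with every edge crossing between them.
Color all vertices in one part with color 1 and all vertices in the other part with color 2.
Since the graph has at least one edge, one color does not suffice.
Chromatic number = 2.

2


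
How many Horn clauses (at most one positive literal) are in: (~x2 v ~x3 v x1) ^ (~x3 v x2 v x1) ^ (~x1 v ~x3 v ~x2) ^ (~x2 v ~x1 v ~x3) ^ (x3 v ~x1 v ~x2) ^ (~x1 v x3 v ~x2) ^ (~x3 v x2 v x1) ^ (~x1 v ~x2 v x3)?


A Horn clause has at most one positive literal.
Clause 1: 1 positive lit(s) -> Horn
Clause 2: 2 positive lit(s) -> not Horn
Clause 3: 0 positive lit(s) -> Horn
Clause 4: 0 positive lit(s) -> Horn
Clause 5: 1 positive lit(s) -> Horn
Clause 6: 1 positive lit(s) -> Horn
Clause 7: 2 positive lit(s) -> not Horn
Clause 8: 1 positive lit(s) -> Horn
Total Horn clauses = 6.

6


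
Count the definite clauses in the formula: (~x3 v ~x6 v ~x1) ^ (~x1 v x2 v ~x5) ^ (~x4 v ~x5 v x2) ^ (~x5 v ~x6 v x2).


A definite clause has exactly one positive literal.
Clause 1: 0 positive -> not definite
Clause 2: 1 positive -> definite
Clause 3: 1 positive -> definite
Clause 4: 1 positive -> definite
Definite clause count = 3.

3


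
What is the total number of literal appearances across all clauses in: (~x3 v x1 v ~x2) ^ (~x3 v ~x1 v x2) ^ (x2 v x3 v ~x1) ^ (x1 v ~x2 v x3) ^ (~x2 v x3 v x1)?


Clause lengths: 3, 3, 3, 3, 3.
Sum = 3 + 3 + 3 + 3 + 3 = 15.

15


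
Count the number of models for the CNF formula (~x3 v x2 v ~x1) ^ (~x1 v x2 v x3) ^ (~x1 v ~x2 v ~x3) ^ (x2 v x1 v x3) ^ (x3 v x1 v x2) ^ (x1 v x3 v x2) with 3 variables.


Enumerate all 8 truth assignments over 3 variables.
Test each against every clause.
Satisfying assignments found: 4.

4


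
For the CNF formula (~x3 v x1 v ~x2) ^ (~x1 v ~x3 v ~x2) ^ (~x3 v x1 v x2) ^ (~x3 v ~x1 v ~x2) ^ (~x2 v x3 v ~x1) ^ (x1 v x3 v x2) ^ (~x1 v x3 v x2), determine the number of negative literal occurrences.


Scan each clause for negated literals.
Clause 1: 2 negative; Clause 2: 3 negative; Clause 3: 1 negative; Clause 4: 3 negative; Clause 5: 2 negative; Clause 6: 0 negative; Clause 7: 1 negative.
Total negative literal occurrences = 12.

12


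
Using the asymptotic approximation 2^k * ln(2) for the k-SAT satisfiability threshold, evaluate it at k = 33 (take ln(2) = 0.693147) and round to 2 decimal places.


Using the asymptotic formula: threshold ~ 2^k * ln(2).
2^33 = 8589934592.
8589934592 * 0.693147 = 5954087392.64.

5954087392.64


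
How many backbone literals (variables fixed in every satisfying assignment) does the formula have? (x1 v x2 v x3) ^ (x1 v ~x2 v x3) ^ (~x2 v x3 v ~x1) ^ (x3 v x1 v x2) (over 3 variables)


Find all satisfying assignments: 5 model(s).
Check which variables have the same value in every model.
No variable is fixed across all models.
Backbone size = 0.

0


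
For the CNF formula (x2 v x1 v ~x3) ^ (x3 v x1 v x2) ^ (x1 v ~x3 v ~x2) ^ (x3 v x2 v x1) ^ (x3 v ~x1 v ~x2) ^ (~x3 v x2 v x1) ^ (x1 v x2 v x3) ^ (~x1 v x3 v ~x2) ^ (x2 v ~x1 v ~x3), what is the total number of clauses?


Each group enclosed in parentheses joined by ^ is one clause.
Counting the conjuncts: 9 clauses.

9


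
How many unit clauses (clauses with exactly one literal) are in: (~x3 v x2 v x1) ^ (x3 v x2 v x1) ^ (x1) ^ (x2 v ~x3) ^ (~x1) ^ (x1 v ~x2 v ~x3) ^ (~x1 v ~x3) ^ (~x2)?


A unit clause contains exactly one literal.
Unit clauses found: (x1), (~x1), (~x2).
Count = 3.

3


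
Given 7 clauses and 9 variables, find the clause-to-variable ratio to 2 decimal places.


Clause-to-variable ratio = clauses / variables.
7 / 9 = 0.78.

0.78


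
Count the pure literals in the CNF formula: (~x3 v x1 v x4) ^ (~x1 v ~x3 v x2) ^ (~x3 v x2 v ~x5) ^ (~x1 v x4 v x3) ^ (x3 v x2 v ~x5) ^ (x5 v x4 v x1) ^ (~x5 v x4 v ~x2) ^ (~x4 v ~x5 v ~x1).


A pure literal appears in only one polarity across all clauses.
No pure literals found.
Count = 0.

0


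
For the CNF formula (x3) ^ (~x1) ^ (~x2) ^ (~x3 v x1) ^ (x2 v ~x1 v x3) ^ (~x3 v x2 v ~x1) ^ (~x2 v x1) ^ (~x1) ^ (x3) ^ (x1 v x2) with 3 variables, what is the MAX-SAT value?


Enumerate all 8 truth assignments.
For each, count how many of the 10 clauses are satisfied.
The formula is not fully satisfiable, so the maximum is below 10.
Maximum simultaneously satisfiable clauses = 8.

8


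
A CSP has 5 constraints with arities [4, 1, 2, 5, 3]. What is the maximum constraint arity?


The arities are: 4, 1, 2, 5, 3.
Scan for the maximum value.
Maximum arity = 5.

5


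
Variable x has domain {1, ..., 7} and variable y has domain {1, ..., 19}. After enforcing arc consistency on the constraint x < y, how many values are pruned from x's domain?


For the constraint x < y, x needs a supporting value in y's domain.
x can be at most 18 (one less than y's maximum).
Valid x values from domain: 7 out of 7.
Pruned = 7 - 7 = 0.

0


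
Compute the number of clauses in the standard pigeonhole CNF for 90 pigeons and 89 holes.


The PHP encoding has two parts:
1) At-least-one-hole clauses: 90 (one per pigeon, each with 89 literals).
2) At-most-one-pigeon-per-hole clauses: 89 holes * C(90,2) = 89 * 4005 = 356445.
Total clauses = 90 + 356445 = 356535.

356535


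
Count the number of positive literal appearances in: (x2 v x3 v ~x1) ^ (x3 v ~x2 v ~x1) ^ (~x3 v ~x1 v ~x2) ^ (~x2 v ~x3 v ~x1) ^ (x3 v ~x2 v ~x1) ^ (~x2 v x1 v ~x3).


Scan each clause for unnegated literals.
Clause 1: 2 positive; Clause 2: 1 positive; Clause 3: 0 positive; Clause 4: 0 positive; Clause 5: 1 positive; Clause 6: 1 positive.
Total positive literal occurrences = 5.

5


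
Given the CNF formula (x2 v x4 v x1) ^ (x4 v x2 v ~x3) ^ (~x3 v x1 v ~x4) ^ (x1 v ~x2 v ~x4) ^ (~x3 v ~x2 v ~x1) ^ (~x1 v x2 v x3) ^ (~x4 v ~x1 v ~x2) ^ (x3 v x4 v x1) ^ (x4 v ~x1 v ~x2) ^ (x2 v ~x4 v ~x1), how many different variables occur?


Identify each distinct variable in the formula.
Variables found: x1, x2, x3, x4.
Total distinct variables = 4.

4


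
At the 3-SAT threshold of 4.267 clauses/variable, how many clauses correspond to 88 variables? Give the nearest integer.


The 3-SAT phase transition occurs at approximately 4.267 clauses per variable.
m = 4.267 * 88 = 375.496.
Rounded to nearest integer: 375.

375


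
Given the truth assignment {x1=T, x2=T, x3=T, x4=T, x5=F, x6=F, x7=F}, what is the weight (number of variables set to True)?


The weight is the number of variables assigned True.
True variables: x1, x2, x3, x4.
Weight = 4.

4


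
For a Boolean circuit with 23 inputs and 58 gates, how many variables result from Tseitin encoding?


The Tseitin transformation introduces one auxiliary variable per gate.
Total variables = inputs + gates = 23 + 58 = 81.

81


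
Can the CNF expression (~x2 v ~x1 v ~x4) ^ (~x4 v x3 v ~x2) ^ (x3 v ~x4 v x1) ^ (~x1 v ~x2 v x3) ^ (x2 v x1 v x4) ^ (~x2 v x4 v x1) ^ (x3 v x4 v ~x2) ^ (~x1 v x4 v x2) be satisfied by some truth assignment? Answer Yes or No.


Check all 16 possible truth assignments.
Number of satisfying assignments found: 5.
The formula is satisfiable.

Yes


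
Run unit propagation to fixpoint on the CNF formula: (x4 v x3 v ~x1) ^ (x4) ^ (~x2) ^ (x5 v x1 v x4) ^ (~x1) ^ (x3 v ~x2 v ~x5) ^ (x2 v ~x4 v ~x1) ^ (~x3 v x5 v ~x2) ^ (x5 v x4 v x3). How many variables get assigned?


Unit propagation repeatedly assigns the literal in any unit clause, then simplifies.
Assignments in order: x4 = T, x2 = F, x1 = F.
No further unit clauses remain.
Total variables assigned = 3.

3


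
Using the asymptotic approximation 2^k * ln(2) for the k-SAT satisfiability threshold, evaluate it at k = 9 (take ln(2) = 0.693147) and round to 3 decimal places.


Using the asymptotic formula: threshold ~ 2^k * ln(2).
2^9 = 512.
512 * 0.693147 = 354.891.

354.891


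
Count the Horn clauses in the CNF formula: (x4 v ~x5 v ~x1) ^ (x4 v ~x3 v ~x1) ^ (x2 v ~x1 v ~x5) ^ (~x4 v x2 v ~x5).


A Horn clause has at most one positive literal.
Clause 1: 1 positive lit(s) -> Horn
Clause 2: 1 positive lit(s) -> Horn
Clause 3: 1 positive lit(s) -> Horn
Clause 4: 1 positive lit(s) -> Horn
Total Horn clauses = 4.

4


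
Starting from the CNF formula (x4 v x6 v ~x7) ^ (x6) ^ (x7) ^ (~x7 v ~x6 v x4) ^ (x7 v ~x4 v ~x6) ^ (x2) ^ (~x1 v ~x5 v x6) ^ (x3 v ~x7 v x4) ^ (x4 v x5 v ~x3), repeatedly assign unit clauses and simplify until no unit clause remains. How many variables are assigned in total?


Unit propagation repeatedly assigns the literal in any unit clause, then simplifies.
Assignments in order: x6 = T, x7 = T, x4 = T, x2 = T.
No further unit clauses remain.
Total variables assigned = 4.

4


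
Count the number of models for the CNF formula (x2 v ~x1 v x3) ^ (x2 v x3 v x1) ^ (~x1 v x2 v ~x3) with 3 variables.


Enumerate all 8 truth assignments over 3 variables.
Test each against every clause.
Satisfying assignments found: 5.

5


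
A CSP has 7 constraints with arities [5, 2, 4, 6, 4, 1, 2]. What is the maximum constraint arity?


The arities are: 5, 2, 4, 6, 4, 1, 2.
Scan for the maximum value.
Maximum arity = 6.

6


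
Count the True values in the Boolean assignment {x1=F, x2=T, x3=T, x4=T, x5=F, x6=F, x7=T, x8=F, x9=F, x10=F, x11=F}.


The weight is the number of variables assigned True.
True variables: x2, x3, x4, x7.
Weight = 4.

4


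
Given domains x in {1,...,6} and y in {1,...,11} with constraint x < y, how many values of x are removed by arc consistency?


For the constraint x < y, x needs a supporting value in y's domain.
x can be at most 10 (one less than y's maximum).
Valid x values from domain: 6 out of 6.
Pruned = 6 - 6 = 0.

0


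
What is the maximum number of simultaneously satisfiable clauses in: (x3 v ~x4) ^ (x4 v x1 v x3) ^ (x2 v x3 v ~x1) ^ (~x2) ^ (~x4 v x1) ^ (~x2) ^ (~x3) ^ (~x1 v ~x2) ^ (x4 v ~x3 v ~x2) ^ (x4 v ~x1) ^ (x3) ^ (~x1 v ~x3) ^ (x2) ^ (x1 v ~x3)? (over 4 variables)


Enumerate all 16 truth assignments.
For each, count how many of the 14 clauses are satisfied.
The formula is not fully satisfiable, so the maximum is below 14.
Maximum simultaneously satisfiable clauses = 11.

11


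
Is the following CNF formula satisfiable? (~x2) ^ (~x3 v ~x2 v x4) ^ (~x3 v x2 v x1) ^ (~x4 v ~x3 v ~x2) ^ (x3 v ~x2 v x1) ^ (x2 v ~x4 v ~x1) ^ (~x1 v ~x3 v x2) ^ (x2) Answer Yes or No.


Check all 16 possible truth assignments.
Number of satisfying assignments found: 0.
The formula is unsatisfiable.

No


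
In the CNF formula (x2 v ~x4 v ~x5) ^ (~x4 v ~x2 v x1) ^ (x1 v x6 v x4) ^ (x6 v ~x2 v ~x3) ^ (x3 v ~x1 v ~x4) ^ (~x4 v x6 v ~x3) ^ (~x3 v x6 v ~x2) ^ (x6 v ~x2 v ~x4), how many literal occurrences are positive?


Scan each clause for unnegated literals.
Clause 1: 1 positive; Clause 2: 1 positive; Clause 3: 3 positive; Clause 4: 1 positive; Clause 5: 1 positive; Clause 6: 1 positive; Clause 7: 1 positive; Clause 8: 1 positive.
Total positive literal occurrences = 10.

10


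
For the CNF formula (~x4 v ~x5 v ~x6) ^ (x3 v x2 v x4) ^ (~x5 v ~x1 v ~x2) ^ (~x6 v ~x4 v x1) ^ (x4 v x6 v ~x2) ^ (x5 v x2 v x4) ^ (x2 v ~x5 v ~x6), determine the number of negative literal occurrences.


Scan each clause for negated literals.
Clause 1: 3 negative; Clause 2: 0 negative; Clause 3: 3 negative; Clause 4: 2 negative; Clause 5: 1 negative; Clause 6: 0 negative; Clause 7: 2 negative.
Total negative literal occurrences = 11.

11


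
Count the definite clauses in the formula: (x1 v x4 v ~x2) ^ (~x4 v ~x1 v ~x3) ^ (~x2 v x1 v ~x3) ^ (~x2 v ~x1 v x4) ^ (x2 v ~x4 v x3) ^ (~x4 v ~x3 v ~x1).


A definite clause has exactly one positive literal.
Clause 1: 2 positive -> not definite
Clause 2: 0 positive -> not definite
Clause 3: 1 positive -> definite
Clause 4: 1 positive -> definite
Clause 5: 2 positive -> not definite
Clause 6: 0 positive -> not definite
Definite clause count = 2.

2


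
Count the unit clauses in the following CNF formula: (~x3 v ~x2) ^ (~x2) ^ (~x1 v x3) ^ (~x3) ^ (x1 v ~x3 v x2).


A unit clause contains exactly one literal.
Unit clauses found: (~x2), (~x3).
Count = 2.

2


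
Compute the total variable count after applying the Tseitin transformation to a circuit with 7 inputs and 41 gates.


The Tseitin transformation introduces one auxiliary variable per gate.
Total variables = inputs + gates = 7 + 41 = 48.

48


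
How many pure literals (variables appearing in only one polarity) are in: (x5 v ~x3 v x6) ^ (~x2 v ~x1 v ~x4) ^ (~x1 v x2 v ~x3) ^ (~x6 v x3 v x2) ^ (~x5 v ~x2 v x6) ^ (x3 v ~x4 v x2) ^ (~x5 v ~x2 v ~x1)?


A pure literal appears in only one polarity across all clauses.
Pure literals: x1 (negative only), x4 (negative only).
Count = 2.

2


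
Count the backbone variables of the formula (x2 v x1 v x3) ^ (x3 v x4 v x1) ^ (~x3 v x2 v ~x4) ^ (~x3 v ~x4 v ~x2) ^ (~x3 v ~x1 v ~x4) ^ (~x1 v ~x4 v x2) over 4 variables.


Find all satisfying assignments: 8 model(s).
Check which variables have the same value in every model.
No variable is fixed across all models.
Backbone size = 0.

0


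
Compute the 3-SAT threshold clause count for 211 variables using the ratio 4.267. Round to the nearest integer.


The 3-SAT phase transition occurs at approximately 4.267 clauses per variable.
m = 4.267 * 211 = 900.337.
Rounded to nearest integer: 900.

900


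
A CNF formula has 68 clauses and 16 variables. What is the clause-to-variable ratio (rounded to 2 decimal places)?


Clause-to-variable ratio = clauses / variables.
68 / 16 = 4.25.

4.25


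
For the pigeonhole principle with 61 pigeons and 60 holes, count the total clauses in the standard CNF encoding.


The PHP encoding has two parts:
1) At-least-one-hole clauses: 61 (one per pigeon, each with 60 literals).
2) At-most-one-pigeon-per-hole clauses: 60 holes * C(61,2) = 60 * 1830 = 109800.
Total clauses = 61 + 109800 = 109861.

109861


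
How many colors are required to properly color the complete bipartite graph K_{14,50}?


K_{14,50} is bipartite by definition: the two parts are independent sets, with every edge crossing between them.
Color all vertices in one part with color 1 and all vertices in the other part with color 2.
Since the graph has at least one edge, one color does not suffice.
Chromatic number = 2.

2


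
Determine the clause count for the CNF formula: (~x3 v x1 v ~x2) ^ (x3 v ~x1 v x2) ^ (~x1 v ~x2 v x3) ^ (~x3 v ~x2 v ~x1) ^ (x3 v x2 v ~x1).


Each group enclosed in parentheses joined by ^ is one clause.
Counting the conjuncts: 5 clauses.

5


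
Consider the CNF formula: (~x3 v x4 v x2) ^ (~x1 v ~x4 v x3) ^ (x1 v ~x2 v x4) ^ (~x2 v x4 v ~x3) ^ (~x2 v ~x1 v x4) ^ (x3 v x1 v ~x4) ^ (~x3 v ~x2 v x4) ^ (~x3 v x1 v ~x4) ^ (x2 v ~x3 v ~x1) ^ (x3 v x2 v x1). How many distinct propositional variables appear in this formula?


Identify each distinct variable in the formula.
Variables found: x1, x2, x3, x4.
Total distinct variables = 4.

4


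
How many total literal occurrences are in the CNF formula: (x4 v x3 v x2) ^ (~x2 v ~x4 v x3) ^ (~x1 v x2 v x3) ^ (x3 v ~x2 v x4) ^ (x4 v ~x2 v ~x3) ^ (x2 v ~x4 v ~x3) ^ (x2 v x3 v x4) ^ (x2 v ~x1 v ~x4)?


Clause lengths: 3, 3, 3, 3, 3, 3, 3, 3.
Sum = 3 + 3 + 3 + 3 + 3 + 3 + 3 + 3 = 24.

24


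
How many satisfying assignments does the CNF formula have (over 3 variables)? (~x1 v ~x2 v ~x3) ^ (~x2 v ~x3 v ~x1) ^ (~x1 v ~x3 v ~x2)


Enumerate all 8 truth assignments over 3 variables.
Test each against every clause.
Satisfying assignments found: 7.

7


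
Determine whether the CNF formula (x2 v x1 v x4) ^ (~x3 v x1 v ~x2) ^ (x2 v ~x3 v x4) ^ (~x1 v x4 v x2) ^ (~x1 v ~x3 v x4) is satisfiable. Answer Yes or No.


Check all 16 possible truth assignments.
Number of satisfying assignments found: 9.
The formula is satisfiable.

Yes


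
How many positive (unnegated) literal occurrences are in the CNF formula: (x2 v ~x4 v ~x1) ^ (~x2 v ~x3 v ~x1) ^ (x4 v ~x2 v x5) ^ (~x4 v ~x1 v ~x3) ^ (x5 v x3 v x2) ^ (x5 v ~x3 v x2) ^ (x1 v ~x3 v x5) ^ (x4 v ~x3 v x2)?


Scan each clause for unnegated literals.
Clause 1: 1 positive; Clause 2: 0 positive; Clause 3: 2 positive; Clause 4: 0 positive; Clause 5: 3 positive; Clause 6: 2 positive; Clause 7: 2 positive; Clause 8: 2 positive.
Total positive literal occurrences = 12.

12


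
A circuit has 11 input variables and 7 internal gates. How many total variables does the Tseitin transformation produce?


The Tseitin transformation introduces one auxiliary variable per gate.
Total variables = inputs + gates = 11 + 7 = 18.

18


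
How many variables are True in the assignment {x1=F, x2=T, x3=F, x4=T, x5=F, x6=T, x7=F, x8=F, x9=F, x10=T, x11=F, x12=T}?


The weight is the number of variables assigned True.
True variables: x2, x4, x6, x10, x12.
Weight = 5.

5


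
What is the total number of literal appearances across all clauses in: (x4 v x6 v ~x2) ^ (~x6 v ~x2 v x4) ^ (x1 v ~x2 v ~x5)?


Clause lengths: 3, 3, 3.
Sum = 3 + 3 + 3 = 9.

9


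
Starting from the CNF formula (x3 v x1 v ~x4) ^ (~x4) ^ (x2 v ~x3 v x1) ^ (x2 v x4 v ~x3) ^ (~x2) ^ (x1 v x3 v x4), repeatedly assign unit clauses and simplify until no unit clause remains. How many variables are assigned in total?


Unit propagation repeatedly assigns the literal in any unit clause, then simplifies.
Assignments in order: x4 = F, x2 = F, x3 = F, x1 = T.
No further unit clauses remain.
Total variables assigned = 4.

4


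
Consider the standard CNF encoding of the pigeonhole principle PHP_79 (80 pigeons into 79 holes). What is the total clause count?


The PHP encoding has two parts:
1) At-least-one-hole clauses: 80 (one per pigeon, each with 79 literals).
2) At-most-one-pigeon-per-hole clauses: 79 holes * C(80,2) = 79 * 3160 = 249640.
Total clauses = 80 + 249640 = 249720.

249720


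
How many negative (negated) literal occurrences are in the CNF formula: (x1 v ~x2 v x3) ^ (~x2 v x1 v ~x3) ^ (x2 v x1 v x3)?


Scan each clause for negated literals.
Clause 1: 1 negative; Clause 2: 2 negative; Clause 3: 0 negative.
Total negative literal occurrences = 3.

3


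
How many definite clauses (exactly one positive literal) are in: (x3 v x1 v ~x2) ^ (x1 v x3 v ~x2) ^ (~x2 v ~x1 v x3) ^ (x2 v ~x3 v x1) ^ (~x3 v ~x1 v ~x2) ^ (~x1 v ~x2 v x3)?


A definite clause has exactly one positive literal.
Clause 1: 2 positive -> not definite
Clause 2: 2 positive -> not definite
Clause 3: 1 positive -> definite
Clause 4: 2 positive -> not definite
Clause 5: 0 positive -> not definite
Clause 6: 1 positive -> definite
Definite clause count = 2.

2


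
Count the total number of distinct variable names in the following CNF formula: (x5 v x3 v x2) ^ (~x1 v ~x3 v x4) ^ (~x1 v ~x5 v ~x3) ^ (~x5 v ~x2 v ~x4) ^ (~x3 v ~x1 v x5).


Identify each distinct variable in the formula.
Variables found: x1, x2, x3, x4, x5.
Total distinct variables = 5.

5


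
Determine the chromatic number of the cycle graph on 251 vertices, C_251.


An odd cycle cannot be 2-colored: alternating two colors around the cycle returns to the start with a conflict.
Since 251 is odd, three colors are required (and three suffice).
Chromatic number = 3.

3


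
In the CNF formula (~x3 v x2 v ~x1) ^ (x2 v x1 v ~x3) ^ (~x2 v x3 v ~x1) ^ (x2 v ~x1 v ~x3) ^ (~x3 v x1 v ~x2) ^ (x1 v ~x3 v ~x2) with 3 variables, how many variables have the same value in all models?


Find all satisfying assignments: 4 model(s).
Check which variables have the same value in every model.
No variable is fixed across all models.
Backbone size = 0.

0


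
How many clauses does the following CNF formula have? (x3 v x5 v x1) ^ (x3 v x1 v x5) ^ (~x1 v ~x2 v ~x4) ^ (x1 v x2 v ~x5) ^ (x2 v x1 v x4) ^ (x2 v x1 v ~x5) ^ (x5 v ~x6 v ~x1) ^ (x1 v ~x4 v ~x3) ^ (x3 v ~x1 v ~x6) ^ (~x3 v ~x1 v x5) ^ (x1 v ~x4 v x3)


Each group enclosed in parentheses joined by ^ is one clause.
Counting the conjuncts: 11 clauses.

11


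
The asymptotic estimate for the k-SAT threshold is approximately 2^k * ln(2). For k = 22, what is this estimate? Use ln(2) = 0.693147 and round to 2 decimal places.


Using the asymptotic formula: threshold ~ 2^k * ln(2).
2^22 = 4194304.
4194304 * 0.693147 = 2907269.23.

2907269.23


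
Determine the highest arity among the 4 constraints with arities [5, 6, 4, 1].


The arities are: 5, 6, 4, 1.
Scan for the maximum value.
Maximum arity = 6.

6


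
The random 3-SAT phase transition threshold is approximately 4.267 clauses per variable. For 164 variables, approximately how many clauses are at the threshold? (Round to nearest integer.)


The 3-SAT phase transition occurs at approximately 4.267 clauses per variable.
m = 4.267 * 164 = 699.788.
Rounded to nearest integer: 700.

700


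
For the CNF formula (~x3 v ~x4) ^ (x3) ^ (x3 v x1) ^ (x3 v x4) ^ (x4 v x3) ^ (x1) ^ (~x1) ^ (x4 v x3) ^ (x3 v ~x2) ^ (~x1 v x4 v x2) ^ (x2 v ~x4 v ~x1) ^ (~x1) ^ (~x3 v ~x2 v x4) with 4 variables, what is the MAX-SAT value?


Enumerate all 16 truth assignments.
For each, count how many of the 13 clauses are satisfied.
The formula is not fully satisfiable, so the maximum is below 13.
Maximum simultaneously satisfiable clauses = 12.

12


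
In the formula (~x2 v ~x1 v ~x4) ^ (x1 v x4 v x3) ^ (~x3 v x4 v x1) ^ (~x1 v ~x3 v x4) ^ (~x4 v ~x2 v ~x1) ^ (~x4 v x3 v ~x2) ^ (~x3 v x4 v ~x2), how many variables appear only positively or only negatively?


A pure literal appears in only one polarity across all clauses.
Pure literals: x2 (negative only).
Count = 1.

1


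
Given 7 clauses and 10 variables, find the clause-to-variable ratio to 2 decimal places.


Clause-to-variable ratio = clauses / variables.
7 / 10 = 0.7.

0.7


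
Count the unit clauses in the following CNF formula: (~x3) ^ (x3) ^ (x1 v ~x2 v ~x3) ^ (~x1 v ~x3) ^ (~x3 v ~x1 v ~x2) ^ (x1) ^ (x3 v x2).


A unit clause contains exactly one literal.
Unit clauses found: (~x3), (x3), (x1).
Count = 3.

3


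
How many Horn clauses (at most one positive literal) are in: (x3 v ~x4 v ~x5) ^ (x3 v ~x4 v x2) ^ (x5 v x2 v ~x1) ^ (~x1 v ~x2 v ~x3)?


A Horn clause has at most one positive literal.
Clause 1: 1 positive lit(s) -> Horn
Clause 2: 2 positive lit(s) -> not Horn
Clause 3: 2 positive lit(s) -> not Horn
Clause 4: 0 positive lit(s) -> Horn
Total Horn clauses = 2.

2
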